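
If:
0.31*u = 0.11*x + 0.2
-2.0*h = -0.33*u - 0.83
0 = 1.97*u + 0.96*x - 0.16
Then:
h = 0.48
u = 0.41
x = -0.67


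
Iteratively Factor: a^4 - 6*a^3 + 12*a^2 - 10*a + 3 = (a - 1)*(a^3 - 5*a^2 + 7*a - 3) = (a - 1)^2*(a^2 - 4*a + 3) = (a - 3)*(a - 1)^2*(a - 1)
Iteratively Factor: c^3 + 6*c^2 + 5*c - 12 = (c + 4)*(c^2 + 2*c - 3) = (c + 3)*(c + 4)*(c - 1)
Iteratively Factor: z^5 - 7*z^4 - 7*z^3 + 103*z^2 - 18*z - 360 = (z - 4)*(z^4 - 3*z^3 - 19*z^2 + 27*z + 90) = (z - 4)*(z - 3)*(z^3 - 19*z - 30) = (z - 5)*(z - 4)*(z - 3)*(z^2 + 5*z + 6) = (z - 5)*(z - 4)*(z - 3)*(z + 3)*(z + 2)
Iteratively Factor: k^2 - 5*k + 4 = (k - 1)*(k - 4)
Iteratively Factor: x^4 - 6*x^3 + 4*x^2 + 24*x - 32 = (x - 2)*(x^3 - 4*x^2 - 4*x + 16) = (x - 4)*(x - 2)*(x^2 - 4) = (x - 4)*(x - 2)^2*(x + 2)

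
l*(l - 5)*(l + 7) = l^3 + 2*l^2 - 35*l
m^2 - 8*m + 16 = (m - 4)^2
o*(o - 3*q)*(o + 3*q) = o^3 - 9*o*q^2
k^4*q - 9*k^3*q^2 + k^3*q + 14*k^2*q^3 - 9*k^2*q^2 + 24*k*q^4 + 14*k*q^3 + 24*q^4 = (k - 6*q)*(k - 4*q)*(k + q)*(k*q + q)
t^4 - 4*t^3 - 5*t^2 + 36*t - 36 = (t - 3)*(t - 2)^2*(t + 3)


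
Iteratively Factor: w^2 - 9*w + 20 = (w - 4)*(w - 5)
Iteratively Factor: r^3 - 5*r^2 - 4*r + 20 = (r + 2)*(r^2 - 7*r + 10) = (r - 5)*(r + 2)*(r - 2)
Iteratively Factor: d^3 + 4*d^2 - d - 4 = (d + 1)*(d^2 + 3*d - 4) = (d + 1)*(d + 4)*(d - 1)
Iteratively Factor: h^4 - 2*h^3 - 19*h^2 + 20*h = (h + 4)*(h^3 - 6*h^2 + 5*h) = (h - 5)*(h + 4)*(h^2 - h) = (h - 5)*(h - 1)*(h + 4)*(h)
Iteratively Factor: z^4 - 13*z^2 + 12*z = (z - 1)*(z^3 + z^2 - 12*z) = (z - 3)*(z - 1)*(z^2 + 4*z) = (z - 3)*(z - 1)*(z + 4)*(z)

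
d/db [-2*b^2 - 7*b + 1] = -4*b - 7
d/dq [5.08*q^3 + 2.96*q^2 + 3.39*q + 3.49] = 15.24*q^2 + 5.92*q + 3.39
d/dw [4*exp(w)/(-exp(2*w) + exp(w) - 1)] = 4*exp(3*w)/(exp(2*w) - exp(w) + 1)^2 - 4*exp(w)/(exp(2*w) - exp(w) + 1)^2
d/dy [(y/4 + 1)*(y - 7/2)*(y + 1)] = 3*y^2/4 + 3*y/4 - 27/8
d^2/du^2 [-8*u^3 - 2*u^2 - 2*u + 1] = -48*u - 4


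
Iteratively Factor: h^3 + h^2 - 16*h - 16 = (h - 4)*(h^2 + 5*h + 4) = (h - 4)*(h + 1)*(h + 4)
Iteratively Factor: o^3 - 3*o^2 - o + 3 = (o - 3)*(o^2 - 1) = (o - 3)*(o + 1)*(o - 1)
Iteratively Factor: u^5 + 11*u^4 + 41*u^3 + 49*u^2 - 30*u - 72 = (u + 3)*(u^4 + 8*u^3 + 17*u^2 - 2*u - 24) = (u + 3)^2*(u^3 + 5*u^2 + 2*u - 8) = (u + 2)*(u + 3)^2*(u^2 + 3*u - 4) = (u + 2)*(u + 3)^2*(u + 4)*(u - 1)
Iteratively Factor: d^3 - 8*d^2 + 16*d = (d - 4)*(d^2 - 4*d) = d*(d - 4)*(d - 4)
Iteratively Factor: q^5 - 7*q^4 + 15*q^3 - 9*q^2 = (q - 1)*(q^4 - 6*q^3 + 9*q^2) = (q - 3)*(q - 1)*(q^3 - 3*q^2) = q*(q - 3)*(q - 1)*(q^2 - 3*q) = q*(q - 3)^2*(q - 1)*(q)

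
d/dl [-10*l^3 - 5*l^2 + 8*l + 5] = -30*l^2 - 10*l + 8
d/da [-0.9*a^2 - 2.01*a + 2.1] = -1.8*a - 2.01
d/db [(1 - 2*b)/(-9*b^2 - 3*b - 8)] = (-18*b^2 + 18*b + 19)/(81*b^4 + 54*b^3 + 153*b^2 + 48*b + 64)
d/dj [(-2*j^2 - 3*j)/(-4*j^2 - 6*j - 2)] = (4*j + 3)/(2*(4*j^4 + 12*j^3 + 13*j^2 + 6*j + 1))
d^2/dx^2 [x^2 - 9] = 2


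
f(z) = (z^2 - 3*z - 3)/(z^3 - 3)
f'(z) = -3*z^2*(z^2 - 3*z - 3)/(z^3 - 3)^2 + (2*z - 3)/(z^3 - 3) = (-z^4 + 6*z^3 + 9*z^2 - 6*z + 9)/(z^6 - 6*z^3 + 9)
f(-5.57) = -0.25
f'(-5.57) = -0.05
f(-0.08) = 0.92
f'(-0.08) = 1.06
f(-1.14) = -0.38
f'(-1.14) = 0.84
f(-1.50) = -0.59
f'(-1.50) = 0.32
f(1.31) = 6.93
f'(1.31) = 47.98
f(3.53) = -0.03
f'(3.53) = 0.12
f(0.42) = 1.40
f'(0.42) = 0.99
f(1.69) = -2.85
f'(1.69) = 13.59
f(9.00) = 0.07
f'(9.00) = 0.00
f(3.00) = -0.12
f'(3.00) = 0.27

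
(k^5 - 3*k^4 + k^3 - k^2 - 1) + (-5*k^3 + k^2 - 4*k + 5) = k^5 - 3*k^4 - 4*k^3 - 4*k + 4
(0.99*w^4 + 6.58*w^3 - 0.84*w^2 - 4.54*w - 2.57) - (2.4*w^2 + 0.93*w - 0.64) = 0.99*w^4 + 6.58*w^3 - 3.24*w^2 - 5.47*w - 1.93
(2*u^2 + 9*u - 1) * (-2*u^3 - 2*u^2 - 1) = -4*u^5 - 22*u^4 - 16*u^3 - 9*u + 1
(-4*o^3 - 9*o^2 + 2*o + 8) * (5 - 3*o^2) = 12*o^5 + 27*o^4 - 26*o^3 - 69*o^2 + 10*o + 40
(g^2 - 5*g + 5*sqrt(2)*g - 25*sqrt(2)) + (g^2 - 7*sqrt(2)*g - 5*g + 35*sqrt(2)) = 2*g^2 - 10*g - 2*sqrt(2)*g + 10*sqrt(2)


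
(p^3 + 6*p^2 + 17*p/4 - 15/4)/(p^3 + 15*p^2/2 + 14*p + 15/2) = (p - 1/2)/(p + 1)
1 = 1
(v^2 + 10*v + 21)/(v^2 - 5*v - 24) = (v + 7)/(v - 8)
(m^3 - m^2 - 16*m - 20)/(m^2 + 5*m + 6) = (m^2 - 3*m - 10)/(m + 3)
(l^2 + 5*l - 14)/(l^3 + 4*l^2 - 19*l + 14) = 1/(l - 1)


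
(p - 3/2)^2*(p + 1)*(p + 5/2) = p^4 + p^3/2 - 23*p^2/4 + 3*p/8 + 45/8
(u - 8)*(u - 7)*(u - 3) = u^3 - 18*u^2 + 101*u - 168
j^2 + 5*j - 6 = (j - 1)*(j + 6)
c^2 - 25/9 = (c - 5/3)*(c + 5/3)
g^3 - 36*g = g*(g - 6)*(g + 6)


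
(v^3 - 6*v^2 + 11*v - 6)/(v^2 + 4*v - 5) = (v^2 - 5*v + 6)/(v + 5)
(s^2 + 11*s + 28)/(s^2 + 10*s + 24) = (s + 7)/(s + 6)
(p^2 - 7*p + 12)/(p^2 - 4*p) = (p - 3)/p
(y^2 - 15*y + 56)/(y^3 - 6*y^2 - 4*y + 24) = (y^2 - 15*y + 56)/(y^3 - 6*y^2 - 4*y + 24)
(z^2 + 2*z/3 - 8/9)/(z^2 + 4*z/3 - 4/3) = (z + 4/3)/(z + 2)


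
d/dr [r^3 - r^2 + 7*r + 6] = 3*r^2 - 2*r + 7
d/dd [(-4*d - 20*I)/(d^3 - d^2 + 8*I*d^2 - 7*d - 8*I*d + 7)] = (8*d^3 + d^2*(-4 + 92*I) + d*(-320 - 40*I) + 132 - 140*I)/(d^6 + d^5*(-2 + 16*I) + d^4*(-77 - 32*I) + d^3*(156 - 96*I) + d^2*(-29 + 224*I) + d*(-98 - 112*I) + 49)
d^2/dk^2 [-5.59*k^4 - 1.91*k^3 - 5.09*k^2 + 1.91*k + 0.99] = -67.08*k^2 - 11.46*k - 10.18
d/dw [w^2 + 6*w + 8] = 2*w + 6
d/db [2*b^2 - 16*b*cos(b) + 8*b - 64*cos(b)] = 16*b*sin(b) + 4*b + 64*sin(b) - 16*cos(b) + 8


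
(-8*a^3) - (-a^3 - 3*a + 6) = -7*a^3 + 3*a - 6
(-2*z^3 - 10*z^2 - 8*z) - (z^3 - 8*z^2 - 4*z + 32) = -3*z^3 - 2*z^2 - 4*z - 32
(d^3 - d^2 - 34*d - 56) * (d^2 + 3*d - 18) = d^5 + 2*d^4 - 55*d^3 - 140*d^2 + 444*d + 1008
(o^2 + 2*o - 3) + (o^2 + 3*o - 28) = 2*o^2 + 5*o - 31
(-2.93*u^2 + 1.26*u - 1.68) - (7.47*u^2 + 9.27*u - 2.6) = -10.4*u^2 - 8.01*u + 0.92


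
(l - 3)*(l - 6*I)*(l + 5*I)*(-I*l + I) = -I*l^4 - l^3 + 4*I*l^3 + 4*l^2 - 33*I*l^2 - 3*l + 120*I*l - 90*I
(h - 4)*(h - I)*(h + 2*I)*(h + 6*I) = h^4 - 4*h^3 + 7*I*h^3 - 4*h^2 - 28*I*h^2 + 16*h + 12*I*h - 48*I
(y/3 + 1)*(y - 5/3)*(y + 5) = y^3/3 + 19*y^2/9 + 5*y/9 - 25/3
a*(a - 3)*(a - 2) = a^3 - 5*a^2 + 6*a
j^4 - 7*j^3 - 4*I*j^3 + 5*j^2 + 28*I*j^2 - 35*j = j*(j - 7)*(j - 5*I)*(j + I)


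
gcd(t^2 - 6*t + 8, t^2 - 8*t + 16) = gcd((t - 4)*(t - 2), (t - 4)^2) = t - 4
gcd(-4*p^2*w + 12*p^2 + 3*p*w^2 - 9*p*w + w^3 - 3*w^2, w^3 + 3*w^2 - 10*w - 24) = w - 3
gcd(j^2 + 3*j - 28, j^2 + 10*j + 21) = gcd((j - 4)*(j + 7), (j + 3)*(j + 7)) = j + 7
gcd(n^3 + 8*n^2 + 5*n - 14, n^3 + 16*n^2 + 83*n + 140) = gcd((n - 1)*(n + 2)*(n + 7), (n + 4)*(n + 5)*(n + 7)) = n + 7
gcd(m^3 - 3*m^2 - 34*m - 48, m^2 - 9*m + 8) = m - 8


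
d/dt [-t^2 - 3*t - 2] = -2*t - 3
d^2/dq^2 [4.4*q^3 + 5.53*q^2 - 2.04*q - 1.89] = 26.4*q + 11.06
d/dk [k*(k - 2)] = 2*k - 2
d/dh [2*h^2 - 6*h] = 4*h - 6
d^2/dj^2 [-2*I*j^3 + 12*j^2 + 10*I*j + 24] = -12*I*j + 24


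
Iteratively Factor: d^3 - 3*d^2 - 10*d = (d)*(d^2 - 3*d - 10) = d*(d - 5)*(d + 2)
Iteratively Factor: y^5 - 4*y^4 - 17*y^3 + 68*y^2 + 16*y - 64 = (y - 4)*(y^4 - 17*y^2 + 16) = (y - 4)*(y - 1)*(y^3 + y^2 - 16*y - 16) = (y - 4)*(y - 1)*(y + 4)*(y^2 - 3*y - 4) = (y - 4)*(y - 1)*(y + 1)*(y + 4)*(y - 4)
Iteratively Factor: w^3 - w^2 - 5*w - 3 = (w - 3)*(w^2 + 2*w + 1) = (w - 3)*(w + 1)*(w + 1)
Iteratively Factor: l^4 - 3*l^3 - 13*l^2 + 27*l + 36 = (l - 4)*(l^3 + l^2 - 9*l - 9) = (l - 4)*(l + 3)*(l^2 - 2*l - 3) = (l - 4)*(l + 1)*(l + 3)*(l - 3)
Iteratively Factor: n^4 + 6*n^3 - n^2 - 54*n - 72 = (n + 2)*(n^3 + 4*n^2 - 9*n - 36) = (n + 2)*(n + 3)*(n^2 + n - 12) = (n + 2)*(n + 3)*(n + 4)*(n - 3)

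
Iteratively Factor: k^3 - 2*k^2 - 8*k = (k + 2)*(k^2 - 4*k) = (k - 4)*(k + 2)*(k)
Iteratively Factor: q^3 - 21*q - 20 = (q + 4)*(q^2 - 4*q - 5) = (q - 5)*(q + 4)*(q + 1)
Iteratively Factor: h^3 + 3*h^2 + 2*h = (h)*(h^2 + 3*h + 2) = h*(h + 2)*(h + 1)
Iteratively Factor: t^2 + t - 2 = (t + 2)*(t - 1)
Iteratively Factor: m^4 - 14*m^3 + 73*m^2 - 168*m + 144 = (m - 4)*(m^3 - 10*m^2 + 33*m - 36) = (m - 4)^2*(m^2 - 6*m + 9) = (m - 4)^2*(m - 3)*(m - 3)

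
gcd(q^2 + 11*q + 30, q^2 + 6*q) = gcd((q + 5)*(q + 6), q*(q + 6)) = q + 6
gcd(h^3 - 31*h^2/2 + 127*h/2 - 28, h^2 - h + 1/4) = h - 1/2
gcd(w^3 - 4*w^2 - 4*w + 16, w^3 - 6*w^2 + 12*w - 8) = w - 2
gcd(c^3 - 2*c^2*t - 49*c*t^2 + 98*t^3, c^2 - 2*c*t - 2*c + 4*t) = -c + 2*t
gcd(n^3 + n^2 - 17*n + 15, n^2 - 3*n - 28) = 1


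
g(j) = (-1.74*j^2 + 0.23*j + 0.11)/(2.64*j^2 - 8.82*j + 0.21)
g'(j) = (0.23 - 3.48*j)/(2.64*j^2 - 8.82*j + 0.21) + (8.82 - 5.28*j)*(-1.74*j^2 + 0.23*j + 0.11)/(2.64*j^2 - 8.82*j + 0.21)^2 = (14.7396*j^2 - 1.3116*j + 1.0185)/(6.9696*j^4 - 46.5696*j^3 + 78.9012*j^2 - 3.7044*j + 0.0441)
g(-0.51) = -0.09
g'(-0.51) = 0.19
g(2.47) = 1.82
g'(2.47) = 2.93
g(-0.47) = -0.08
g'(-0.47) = 0.20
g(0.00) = 0.52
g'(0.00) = 23.10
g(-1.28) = -0.19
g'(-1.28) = 0.11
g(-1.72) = -0.23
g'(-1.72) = 0.09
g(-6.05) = -0.43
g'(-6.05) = 0.02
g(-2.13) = -0.27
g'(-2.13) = 0.07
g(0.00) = 0.52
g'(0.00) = 23.10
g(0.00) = 0.52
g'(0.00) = 23.10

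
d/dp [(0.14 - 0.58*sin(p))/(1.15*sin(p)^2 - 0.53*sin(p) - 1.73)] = (0.667*sin(p)^2 - 0.322*sin(p) + 1.0776)*cos(p)/(1.3225*sin(p)^4 - 1.219*sin(p)^3 - 3.6981*sin(p)^2 + 1.8338*sin(p) + 2.9929)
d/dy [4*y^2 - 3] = 8*y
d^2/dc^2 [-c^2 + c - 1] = -2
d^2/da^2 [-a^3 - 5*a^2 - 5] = -6*a - 10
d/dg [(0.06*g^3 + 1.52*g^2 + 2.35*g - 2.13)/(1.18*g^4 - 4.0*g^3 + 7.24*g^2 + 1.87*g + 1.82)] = (-0.0708*g^6 - 3.5872*g^5 - 1.8046*g^4 + 29.078*g^3 - 39.404*g^2 + 36.3752*g + 8.2601)/(1.3924*g^8 - 9.44*g^7 + 33.0864*g^6 - 53.5068*g^5 + 41.7528*g^4 + 12.5176*g^3 + 29.8505*g^2 + 6.8068*g + 3.3124)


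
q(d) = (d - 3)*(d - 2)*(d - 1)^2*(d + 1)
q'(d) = (d - 3)*(d - 2)*(d - 1)^2 + (d - 3)*(d - 2)*(d + 1)*(2*d - 2) + (d - 3)*(d - 1)^2*(d + 1) + (d - 2)*(d - 1)^2*(d + 1) = 5*d^4 - 24*d^3 + 30*d^2 - 11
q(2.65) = -2.26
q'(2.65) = -0.38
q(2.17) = -0.61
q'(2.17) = -4.10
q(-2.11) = -225.48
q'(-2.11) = 447.12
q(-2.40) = -384.53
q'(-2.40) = 659.46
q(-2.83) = -755.90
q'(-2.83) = 1093.94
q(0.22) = 3.67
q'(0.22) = -9.79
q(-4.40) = -4695.46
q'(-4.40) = 4488.26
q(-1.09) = -4.97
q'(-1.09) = 62.78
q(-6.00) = -17640.00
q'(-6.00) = 12733.00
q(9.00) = 26880.00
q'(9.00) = 17728.00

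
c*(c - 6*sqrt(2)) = c^2 - 6*sqrt(2)*c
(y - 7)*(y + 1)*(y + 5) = y^3 - y^2 - 37*y - 35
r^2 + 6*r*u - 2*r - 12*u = (r - 2)*(r + 6*u)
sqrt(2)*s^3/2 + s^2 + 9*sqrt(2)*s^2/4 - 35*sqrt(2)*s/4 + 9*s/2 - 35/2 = (s - 5/2)*(s + 7)*(sqrt(2)*s/2 + 1)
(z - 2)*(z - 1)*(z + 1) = z^3 - 2*z^2 - z + 2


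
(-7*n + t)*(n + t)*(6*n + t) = -42*n^3 - 43*n^2*t + t^3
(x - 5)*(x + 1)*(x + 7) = x^3 + 3*x^2 - 33*x - 35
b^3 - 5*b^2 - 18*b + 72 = (b - 6)*(b - 3)*(b + 4)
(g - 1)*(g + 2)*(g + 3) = g^3 + 4*g^2 + g - 6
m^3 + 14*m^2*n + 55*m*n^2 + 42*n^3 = (m + n)*(m + 6*n)*(m + 7*n)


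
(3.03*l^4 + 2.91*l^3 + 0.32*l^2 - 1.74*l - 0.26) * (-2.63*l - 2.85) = -7.9689*l^5 - 16.2888*l^4 - 9.1351*l^3 + 3.6642*l^2 + 5.6428*l + 0.741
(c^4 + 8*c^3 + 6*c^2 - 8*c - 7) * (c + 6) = c^5 + 14*c^4 + 54*c^3 + 28*c^2 - 55*c - 42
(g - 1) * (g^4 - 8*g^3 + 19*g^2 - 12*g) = g^5 - 9*g^4 + 27*g^3 - 31*g^2 + 12*g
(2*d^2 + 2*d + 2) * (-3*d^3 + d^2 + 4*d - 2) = -6*d^5 - 4*d^4 + 4*d^3 + 6*d^2 + 4*d - 4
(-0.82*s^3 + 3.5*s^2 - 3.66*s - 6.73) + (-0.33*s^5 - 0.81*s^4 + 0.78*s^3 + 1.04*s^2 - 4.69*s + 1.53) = -0.33*s^5 - 0.81*s^4 - 0.0399999999999999*s^3 + 4.54*s^2 - 8.35*s - 5.2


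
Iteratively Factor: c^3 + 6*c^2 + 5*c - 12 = (c + 4)*(c^2 + 2*c - 3) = (c - 1)*(c + 4)*(c + 3)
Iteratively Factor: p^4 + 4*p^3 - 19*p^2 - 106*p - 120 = (p - 5)*(p^3 + 9*p^2 + 26*p + 24) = (p - 5)*(p + 3)*(p^2 + 6*p + 8) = (p - 5)*(p + 3)*(p + 4)*(p + 2)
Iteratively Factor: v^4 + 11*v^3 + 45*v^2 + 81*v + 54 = (v + 3)*(v^3 + 8*v^2 + 21*v + 18) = (v + 2)*(v + 3)*(v^2 + 6*v + 9) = (v + 2)*(v + 3)^2*(v + 3)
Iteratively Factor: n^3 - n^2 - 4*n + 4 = (n - 1)*(n^2 - 4) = (n - 1)*(n + 2)*(n - 2)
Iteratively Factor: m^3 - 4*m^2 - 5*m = (m)*(m^2 - 4*m - 5) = m*(m + 1)*(m - 5)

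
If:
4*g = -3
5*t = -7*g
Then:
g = -3/4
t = 21/20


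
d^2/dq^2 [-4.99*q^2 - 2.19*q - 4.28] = -9.98000000000000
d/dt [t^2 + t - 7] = 2*t + 1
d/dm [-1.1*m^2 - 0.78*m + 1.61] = -2.2*m - 0.78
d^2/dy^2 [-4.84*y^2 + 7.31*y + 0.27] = -9.68000000000000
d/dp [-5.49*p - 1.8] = -5.49000000000000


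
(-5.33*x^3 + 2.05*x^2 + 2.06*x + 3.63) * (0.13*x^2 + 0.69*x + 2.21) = -0.6929*x^5 - 3.4112*x^4 - 10.097*x^3 + 6.4238*x^2 + 7.0573*x + 8.0223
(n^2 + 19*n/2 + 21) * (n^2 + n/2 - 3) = n^4 + 10*n^3 + 91*n^2/4 - 18*n - 63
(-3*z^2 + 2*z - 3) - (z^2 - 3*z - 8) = -4*z^2 + 5*z + 5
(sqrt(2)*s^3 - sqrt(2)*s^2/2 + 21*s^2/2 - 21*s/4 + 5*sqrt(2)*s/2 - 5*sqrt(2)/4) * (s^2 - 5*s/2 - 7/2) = sqrt(2)*s^5 - 3*sqrt(2)*s^4 + 21*s^4/2 - 63*s^3/2 + sqrt(2)*s^3/4 - 189*s^2/8 - 23*sqrt(2)*s^2/4 - 45*sqrt(2)*s/8 + 147*s/8 + 35*sqrt(2)/8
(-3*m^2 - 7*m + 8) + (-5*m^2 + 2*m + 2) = -8*m^2 - 5*m + 10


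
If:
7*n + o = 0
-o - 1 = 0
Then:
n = 1/7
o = -1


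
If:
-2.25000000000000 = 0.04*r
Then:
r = -56.25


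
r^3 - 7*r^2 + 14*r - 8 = (r - 4)*(r - 2)*(r - 1)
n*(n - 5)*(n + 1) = n^3 - 4*n^2 - 5*n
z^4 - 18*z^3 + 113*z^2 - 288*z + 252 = (z - 7)*(z - 6)*(z - 3)*(z - 2)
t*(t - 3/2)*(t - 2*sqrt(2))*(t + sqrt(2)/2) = t^4 - 3*sqrt(2)*t^3/2 - 3*t^3/2 - 2*t^2 + 9*sqrt(2)*t^2/4 + 3*t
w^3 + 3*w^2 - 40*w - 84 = (w - 6)*(w + 2)*(w + 7)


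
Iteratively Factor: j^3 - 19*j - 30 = (j + 2)*(j^2 - 2*j - 15) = (j - 5)*(j + 2)*(j + 3)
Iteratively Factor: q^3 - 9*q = (q)*(q^2 - 9) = q*(q + 3)*(q - 3)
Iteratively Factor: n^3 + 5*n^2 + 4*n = (n + 1)*(n^2 + 4*n) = n*(n + 1)*(n + 4)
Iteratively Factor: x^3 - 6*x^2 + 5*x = (x)*(x^2 - 6*x + 5) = x*(x - 5)*(x - 1)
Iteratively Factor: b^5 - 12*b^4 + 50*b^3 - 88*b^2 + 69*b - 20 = (b - 4)*(b^4 - 8*b^3 + 18*b^2 - 16*b + 5) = (b - 4)*(b - 1)*(b^3 - 7*b^2 + 11*b - 5) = (b - 5)*(b - 4)*(b - 1)*(b^2 - 2*b + 1) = (b - 5)*(b - 4)*(b - 1)^2*(b - 1)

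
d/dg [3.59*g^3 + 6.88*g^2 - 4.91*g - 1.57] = 10.77*g^2 + 13.76*g - 4.91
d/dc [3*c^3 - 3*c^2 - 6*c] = 9*c^2 - 6*c - 6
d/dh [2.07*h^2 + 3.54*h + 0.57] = 4.14*h + 3.54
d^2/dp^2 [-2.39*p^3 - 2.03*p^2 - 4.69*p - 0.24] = -14.34*p - 4.06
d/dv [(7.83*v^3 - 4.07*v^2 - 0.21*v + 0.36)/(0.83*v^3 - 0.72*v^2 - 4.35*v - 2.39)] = (3.5527136788005e-15*v^5 - 2.2595*v^4 - 67.7724*v^3 - 39.4842*v^2 + 19.973*v + 2.0679)/(0.6889*v^6 - 1.1952*v^5 - 6.7026*v^4 + 2.2966*v^3 + 22.3641*v^2 + 20.793*v + 5.7121)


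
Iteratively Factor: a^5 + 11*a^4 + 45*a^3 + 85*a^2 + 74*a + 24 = (a + 4)*(a^4 + 7*a^3 + 17*a^2 + 17*a + 6) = (a + 1)*(a + 4)*(a^3 + 6*a^2 + 11*a + 6) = (a + 1)^2*(a + 4)*(a^2 + 5*a + 6) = (a + 1)^2*(a + 3)*(a + 4)*(a + 2)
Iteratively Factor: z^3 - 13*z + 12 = (z - 1)*(z^2 + z - 12) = (z - 3)*(z - 1)*(z + 4)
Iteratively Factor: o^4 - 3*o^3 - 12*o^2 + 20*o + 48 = (o - 3)*(o^3 - 12*o - 16) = (o - 4)*(o - 3)*(o^2 + 4*o + 4) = (o - 4)*(o - 3)*(o + 2)*(o + 2)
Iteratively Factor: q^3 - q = (q)*(q^2 - 1) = q*(q + 1)*(q - 1)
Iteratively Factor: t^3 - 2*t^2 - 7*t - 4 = (t + 1)*(t^2 - 3*t - 4) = (t + 1)^2*(t - 4)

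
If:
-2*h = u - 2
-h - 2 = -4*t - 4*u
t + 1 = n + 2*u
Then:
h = 1 - u/2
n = 7/4 - 25*u/8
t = 3/4 - 9*u/8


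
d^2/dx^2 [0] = 0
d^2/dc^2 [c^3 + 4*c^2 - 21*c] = 6*c + 8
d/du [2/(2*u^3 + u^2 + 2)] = 4*u*(-3*u - 1)/(2*u^3 + u^2 + 2)^2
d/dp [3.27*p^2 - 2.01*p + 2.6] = 6.54*p - 2.01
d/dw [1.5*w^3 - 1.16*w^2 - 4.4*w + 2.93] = 4.5*w^2 - 2.32*w - 4.4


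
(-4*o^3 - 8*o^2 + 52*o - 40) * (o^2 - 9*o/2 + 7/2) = -4*o^5 + 10*o^4 + 74*o^3 - 302*o^2 + 362*o - 140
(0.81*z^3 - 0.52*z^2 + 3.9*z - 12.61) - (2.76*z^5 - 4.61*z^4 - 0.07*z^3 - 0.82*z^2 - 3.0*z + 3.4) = -2.76*z^5 + 4.61*z^4 + 0.88*z^3 + 0.3*z^2 + 6.9*z - 16.01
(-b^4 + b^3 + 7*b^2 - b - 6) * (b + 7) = -b^5 - 6*b^4 + 14*b^3 + 48*b^2 - 13*b - 42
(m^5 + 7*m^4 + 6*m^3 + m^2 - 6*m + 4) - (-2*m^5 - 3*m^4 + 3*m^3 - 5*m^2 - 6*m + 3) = 3*m^5 + 10*m^4 + 3*m^3 + 6*m^2 + 1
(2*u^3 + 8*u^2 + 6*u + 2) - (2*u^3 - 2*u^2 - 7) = 10*u^2 + 6*u + 9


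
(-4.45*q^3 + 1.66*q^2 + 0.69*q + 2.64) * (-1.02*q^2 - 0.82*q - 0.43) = 4.539*q^5 + 1.9558*q^4 - 0.1515*q^3 - 3.9724*q^2 - 2.4615*q - 1.1352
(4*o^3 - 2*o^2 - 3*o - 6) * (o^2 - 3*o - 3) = 4*o^5 - 14*o^4 - 9*o^3 + 9*o^2 + 27*o + 18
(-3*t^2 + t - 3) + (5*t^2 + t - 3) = 2*t^2 + 2*t - 6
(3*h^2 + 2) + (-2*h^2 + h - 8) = h^2 + h - 6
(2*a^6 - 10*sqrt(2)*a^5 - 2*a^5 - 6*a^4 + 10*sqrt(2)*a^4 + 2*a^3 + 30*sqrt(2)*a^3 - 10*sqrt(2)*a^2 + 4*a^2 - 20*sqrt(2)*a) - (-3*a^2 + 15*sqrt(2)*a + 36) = 2*a^6 - 10*sqrt(2)*a^5 - 2*a^5 - 6*a^4 + 10*sqrt(2)*a^4 + 2*a^3 + 30*sqrt(2)*a^3 - 10*sqrt(2)*a^2 + 7*a^2 - 35*sqrt(2)*a - 36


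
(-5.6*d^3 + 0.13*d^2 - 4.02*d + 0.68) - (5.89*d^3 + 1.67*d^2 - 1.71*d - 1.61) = -11.49*d^3 - 1.54*d^2 - 2.31*d + 2.29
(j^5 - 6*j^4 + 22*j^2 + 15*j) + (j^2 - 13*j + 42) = j^5 - 6*j^4 + 23*j^2 + 2*j + 42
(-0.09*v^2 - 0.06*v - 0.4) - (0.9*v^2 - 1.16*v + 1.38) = -0.99*v^2 + 1.1*v - 1.78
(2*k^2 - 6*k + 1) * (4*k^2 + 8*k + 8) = 8*k^4 - 8*k^3 - 28*k^2 - 40*k + 8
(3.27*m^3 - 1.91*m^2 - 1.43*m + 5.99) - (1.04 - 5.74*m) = 3.27*m^3 - 1.91*m^2 + 4.31*m + 4.95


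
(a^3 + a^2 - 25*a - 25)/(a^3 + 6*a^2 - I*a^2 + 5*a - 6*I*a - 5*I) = (a - 5)/(a - I)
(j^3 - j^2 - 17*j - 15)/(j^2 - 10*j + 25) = (j^2 + 4*j + 3)/(j - 5)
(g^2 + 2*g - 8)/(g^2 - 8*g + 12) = (g + 4)/(g - 6)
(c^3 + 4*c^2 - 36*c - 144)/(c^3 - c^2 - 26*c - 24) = (c + 6)/(c + 1)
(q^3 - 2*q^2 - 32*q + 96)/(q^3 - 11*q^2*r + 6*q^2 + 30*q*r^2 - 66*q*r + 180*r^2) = (q^2 - 8*q + 16)/(q^2 - 11*q*r + 30*r^2)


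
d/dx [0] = 0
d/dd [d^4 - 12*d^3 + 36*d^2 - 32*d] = 4*d^3 - 36*d^2 + 72*d - 32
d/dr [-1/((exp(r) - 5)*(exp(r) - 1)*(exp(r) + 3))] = ((exp(r) - 5)*(exp(r) - 1) + (exp(r) - 5)*(exp(r) + 3) + (exp(r) - 1)*(exp(r) + 3))/(4*(exp(r) - 5)^2*(exp(r) + 3)^2*sinh(r/2)^2)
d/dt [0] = 0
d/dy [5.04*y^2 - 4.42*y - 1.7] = 10.08*y - 4.42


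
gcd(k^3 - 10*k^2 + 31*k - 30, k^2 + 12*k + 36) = 1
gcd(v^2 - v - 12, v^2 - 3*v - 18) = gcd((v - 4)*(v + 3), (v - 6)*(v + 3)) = v + 3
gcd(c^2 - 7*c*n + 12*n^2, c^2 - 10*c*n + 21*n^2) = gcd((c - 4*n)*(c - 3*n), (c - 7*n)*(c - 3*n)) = c - 3*n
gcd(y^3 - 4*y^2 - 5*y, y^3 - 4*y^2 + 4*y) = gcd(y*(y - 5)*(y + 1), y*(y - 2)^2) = y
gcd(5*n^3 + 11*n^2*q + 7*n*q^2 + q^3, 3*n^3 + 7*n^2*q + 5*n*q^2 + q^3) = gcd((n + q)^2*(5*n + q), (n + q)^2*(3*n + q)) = n^2 + 2*n*q + q^2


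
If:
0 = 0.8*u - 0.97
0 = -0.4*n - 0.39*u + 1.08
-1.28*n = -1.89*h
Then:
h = 1.03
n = 1.52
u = 1.21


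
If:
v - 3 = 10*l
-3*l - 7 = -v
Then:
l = 4/7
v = 61/7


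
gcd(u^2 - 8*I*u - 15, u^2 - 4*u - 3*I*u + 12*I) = u - 3*I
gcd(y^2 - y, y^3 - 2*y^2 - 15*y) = y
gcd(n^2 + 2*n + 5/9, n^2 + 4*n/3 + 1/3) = n + 1/3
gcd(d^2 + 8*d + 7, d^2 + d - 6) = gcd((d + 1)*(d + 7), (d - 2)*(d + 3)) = 1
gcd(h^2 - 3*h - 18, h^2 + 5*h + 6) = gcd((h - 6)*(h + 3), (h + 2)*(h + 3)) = h + 3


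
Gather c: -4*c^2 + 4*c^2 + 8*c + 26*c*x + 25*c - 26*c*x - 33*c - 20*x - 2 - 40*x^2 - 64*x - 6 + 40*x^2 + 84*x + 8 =0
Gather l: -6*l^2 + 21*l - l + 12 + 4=-6*l^2 + 20*l + 16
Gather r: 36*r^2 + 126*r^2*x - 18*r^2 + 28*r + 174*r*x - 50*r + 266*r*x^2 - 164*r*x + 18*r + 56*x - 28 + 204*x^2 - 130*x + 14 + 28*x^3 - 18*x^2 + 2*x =r^2*(126*x + 18) + r*(266*x^2 + 10*x - 4) + 28*x^3 + 186*x^2 - 72*x - 14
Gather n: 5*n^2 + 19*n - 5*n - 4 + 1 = 5*n^2 + 14*n - 3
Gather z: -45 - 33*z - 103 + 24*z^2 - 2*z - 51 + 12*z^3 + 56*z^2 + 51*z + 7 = 12*z^3 + 80*z^2 + 16*z - 192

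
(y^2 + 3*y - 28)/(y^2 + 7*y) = (y - 4)/y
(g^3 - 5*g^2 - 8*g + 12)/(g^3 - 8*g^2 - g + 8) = (g^2 - 4*g - 12)/(g^2 - 7*g - 8)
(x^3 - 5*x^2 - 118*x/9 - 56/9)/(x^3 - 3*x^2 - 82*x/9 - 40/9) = (x - 7)/(x - 5)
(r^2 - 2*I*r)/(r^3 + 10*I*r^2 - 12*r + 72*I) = r/(r^2 + 12*I*r - 36)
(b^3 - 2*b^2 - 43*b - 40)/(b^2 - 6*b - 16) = (b^2 + 6*b + 5)/(b + 2)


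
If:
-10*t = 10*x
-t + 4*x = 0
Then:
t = 0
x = 0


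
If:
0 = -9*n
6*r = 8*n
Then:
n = 0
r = 0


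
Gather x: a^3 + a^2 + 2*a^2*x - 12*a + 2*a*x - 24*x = a^3 + a^2 - 12*a + x*(2*a^2 + 2*a - 24)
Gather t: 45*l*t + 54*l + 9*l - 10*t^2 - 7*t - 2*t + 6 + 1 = 63*l - 10*t^2 + t*(45*l - 9) + 7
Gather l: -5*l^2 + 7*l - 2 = -5*l^2 + 7*l - 2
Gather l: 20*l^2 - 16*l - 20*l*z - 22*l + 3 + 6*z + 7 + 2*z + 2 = 20*l^2 + l*(-20*z - 38) + 8*z + 12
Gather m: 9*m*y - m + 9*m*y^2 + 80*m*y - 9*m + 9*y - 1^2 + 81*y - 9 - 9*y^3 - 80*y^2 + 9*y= m*(9*y^2 + 89*y - 10) - 9*y^3 - 80*y^2 + 99*y - 10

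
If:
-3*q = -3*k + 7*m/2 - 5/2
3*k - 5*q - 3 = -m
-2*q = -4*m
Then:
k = 34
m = 11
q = 22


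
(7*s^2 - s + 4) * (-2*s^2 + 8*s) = -14*s^4 + 58*s^3 - 16*s^2 + 32*s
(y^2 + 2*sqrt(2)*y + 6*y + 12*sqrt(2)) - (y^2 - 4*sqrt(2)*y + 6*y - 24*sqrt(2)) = 6*sqrt(2)*y + 36*sqrt(2)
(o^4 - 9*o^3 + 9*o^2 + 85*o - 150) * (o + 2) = o^5 - 7*o^4 - 9*o^3 + 103*o^2 + 20*o - 300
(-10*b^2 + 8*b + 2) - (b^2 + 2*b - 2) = -11*b^2 + 6*b + 4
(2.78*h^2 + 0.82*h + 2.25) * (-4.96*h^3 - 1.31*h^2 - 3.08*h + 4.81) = -13.7888*h^5 - 7.709*h^4 - 20.7966*h^3 + 7.8987*h^2 - 2.9858*h + 10.8225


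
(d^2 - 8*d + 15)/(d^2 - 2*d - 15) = (d - 3)/(d + 3)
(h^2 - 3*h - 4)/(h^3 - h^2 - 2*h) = (h - 4)/(h*(h - 2))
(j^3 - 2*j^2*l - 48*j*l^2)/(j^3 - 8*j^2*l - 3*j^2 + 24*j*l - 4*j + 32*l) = j*(j + 6*l)/(j^2 - 3*j - 4)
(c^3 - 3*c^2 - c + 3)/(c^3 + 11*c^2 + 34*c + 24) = (c^2 - 4*c + 3)/(c^2 + 10*c + 24)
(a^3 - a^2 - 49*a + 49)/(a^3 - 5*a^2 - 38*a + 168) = (a^2 + 6*a - 7)/(a^2 + 2*a - 24)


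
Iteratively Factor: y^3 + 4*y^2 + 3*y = (y + 3)*(y^2 + y) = y*(y + 3)*(y + 1)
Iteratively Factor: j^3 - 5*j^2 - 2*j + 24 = (j + 2)*(j^2 - 7*j + 12) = (j - 4)*(j + 2)*(j - 3)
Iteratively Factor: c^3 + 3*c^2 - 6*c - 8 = (c + 4)*(c^2 - c - 2) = (c + 1)*(c + 4)*(c - 2)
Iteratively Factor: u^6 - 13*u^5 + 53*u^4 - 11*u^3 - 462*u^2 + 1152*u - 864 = (u - 2)*(u^5 - 11*u^4 + 31*u^3 + 51*u^2 - 360*u + 432) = (u - 4)*(u - 2)*(u^4 - 7*u^3 + 3*u^2 + 63*u - 108) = (u - 4)^2*(u - 2)*(u^3 - 3*u^2 - 9*u + 27) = (u - 4)^2*(u - 3)*(u - 2)*(u^2 - 9) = (u - 4)^2*(u - 3)^2*(u - 2)*(u + 3)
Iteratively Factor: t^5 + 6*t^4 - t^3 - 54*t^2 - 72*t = (t)*(t^4 + 6*t^3 - t^2 - 54*t - 72) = t*(t + 3)*(t^3 + 3*t^2 - 10*t - 24) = t*(t + 3)*(t + 4)*(t^2 - t - 6) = t*(t + 2)*(t + 3)*(t + 4)*(t - 3)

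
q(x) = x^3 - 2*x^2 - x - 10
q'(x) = 3*x^2 - 4*x - 1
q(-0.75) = -10.80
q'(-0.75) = 3.69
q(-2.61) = -38.79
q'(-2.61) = 29.88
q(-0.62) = -10.39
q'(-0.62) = 2.63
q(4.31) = 28.60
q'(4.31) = 37.49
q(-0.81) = -11.03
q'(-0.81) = 4.21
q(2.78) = -6.75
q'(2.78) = 11.07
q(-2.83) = -45.85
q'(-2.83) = 34.35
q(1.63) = -12.61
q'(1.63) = 0.45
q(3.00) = -4.00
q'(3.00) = 14.00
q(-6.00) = -292.00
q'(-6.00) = 131.00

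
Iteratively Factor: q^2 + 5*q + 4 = (q + 4)*(q + 1)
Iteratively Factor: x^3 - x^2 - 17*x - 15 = (x - 5)*(x^2 + 4*x + 3) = (x - 5)*(x + 1)*(x + 3)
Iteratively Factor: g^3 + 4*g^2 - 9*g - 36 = (g + 3)*(g^2 + g - 12) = (g - 3)*(g + 3)*(g + 4)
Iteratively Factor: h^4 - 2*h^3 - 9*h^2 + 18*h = (h + 3)*(h^3 - 5*h^2 + 6*h) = (h - 3)*(h + 3)*(h^2 - 2*h) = h*(h - 3)*(h + 3)*(h - 2)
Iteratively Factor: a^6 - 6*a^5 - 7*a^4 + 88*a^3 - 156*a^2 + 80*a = (a - 5)*(a^5 - a^4 - 12*a^3 + 28*a^2 - 16*a) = (a - 5)*(a + 4)*(a^4 - 5*a^3 + 8*a^2 - 4*a) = (a - 5)*(a - 1)*(a + 4)*(a^3 - 4*a^2 + 4*a) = (a - 5)*(a - 2)*(a - 1)*(a + 4)*(a^2 - 2*a) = (a - 5)*(a - 2)^2*(a - 1)*(a + 4)*(a)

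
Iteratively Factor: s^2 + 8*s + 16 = (s + 4)*(s + 4)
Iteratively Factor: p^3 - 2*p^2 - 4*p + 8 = (p + 2)*(p^2 - 4*p + 4) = (p - 2)*(p + 2)*(p - 2)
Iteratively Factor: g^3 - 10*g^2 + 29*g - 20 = (g - 4)*(g^2 - 6*g + 5) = (g - 4)*(g - 1)*(g - 5)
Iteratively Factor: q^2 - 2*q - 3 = (q + 1)*(q - 3)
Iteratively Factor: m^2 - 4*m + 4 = (m - 2)*(m - 2)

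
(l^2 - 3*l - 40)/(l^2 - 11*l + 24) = (l + 5)/(l - 3)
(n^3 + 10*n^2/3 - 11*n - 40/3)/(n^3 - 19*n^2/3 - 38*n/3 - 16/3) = (3*n^2 + 7*n - 40)/(3*n^2 - 22*n - 16)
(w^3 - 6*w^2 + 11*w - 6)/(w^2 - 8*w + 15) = (w^2 - 3*w + 2)/(w - 5)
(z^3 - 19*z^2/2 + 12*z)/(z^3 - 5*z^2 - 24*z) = (z - 3/2)/(z + 3)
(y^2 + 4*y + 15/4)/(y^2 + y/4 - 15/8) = 2*(2*y + 5)/(4*y - 5)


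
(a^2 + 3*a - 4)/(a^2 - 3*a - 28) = (a - 1)/(a - 7)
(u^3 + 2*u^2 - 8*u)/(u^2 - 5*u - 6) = u*(-u^2 - 2*u + 8)/(-u^2 + 5*u + 6)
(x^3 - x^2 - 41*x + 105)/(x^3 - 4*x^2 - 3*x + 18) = (x^2 + 2*x - 35)/(x^2 - x - 6)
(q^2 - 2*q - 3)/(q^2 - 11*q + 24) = (q + 1)/(q - 8)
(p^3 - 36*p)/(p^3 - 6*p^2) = (p + 6)/p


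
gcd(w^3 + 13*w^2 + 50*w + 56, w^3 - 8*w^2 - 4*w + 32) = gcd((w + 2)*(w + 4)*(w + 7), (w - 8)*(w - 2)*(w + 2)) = w + 2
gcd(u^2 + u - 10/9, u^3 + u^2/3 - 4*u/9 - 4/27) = u - 2/3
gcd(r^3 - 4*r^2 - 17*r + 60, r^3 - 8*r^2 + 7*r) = 1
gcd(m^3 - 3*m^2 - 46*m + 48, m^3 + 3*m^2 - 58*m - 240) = m^2 - 2*m - 48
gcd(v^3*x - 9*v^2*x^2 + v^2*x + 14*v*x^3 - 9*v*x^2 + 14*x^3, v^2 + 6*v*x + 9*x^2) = 1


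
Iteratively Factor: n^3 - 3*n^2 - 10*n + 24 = (n + 3)*(n^2 - 6*n + 8) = (n - 2)*(n + 3)*(n - 4)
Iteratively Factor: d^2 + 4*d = (d + 4)*(d)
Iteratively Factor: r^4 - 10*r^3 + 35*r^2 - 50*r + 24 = (r - 3)*(r^3 - 7*r^2 + 14*r - 8) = (r - 3)*(r - 1)*(r^2 - 6*r + 8) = (r - 4)*(r - 3)*(r - 1)*(r - 2)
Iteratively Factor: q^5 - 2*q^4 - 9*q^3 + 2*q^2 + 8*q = (q)*(q^4 - 2*q^3 - 9*q^2 + 2*q + 8) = q*(q - 4)*(q^3 + 2*q^2 - q - 2) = q*(q - 4)*(q + 2)*(q^2 - 1) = q*(q - 4)*(q + 1)*(q + 2)*(q - 1)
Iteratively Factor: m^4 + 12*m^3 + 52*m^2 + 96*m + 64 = (m + 2)*(m^3 + 10*m^2 + 32*m + 32) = (m + 2)^2*(m^2 + 8*m + 16) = (m + 2)^2*(m + 4)*(m + 4)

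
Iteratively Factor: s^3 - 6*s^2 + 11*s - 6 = (s - 2)*(s^2 - 4*s + 3) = (s - 2)*(s - 1)*(s - 3)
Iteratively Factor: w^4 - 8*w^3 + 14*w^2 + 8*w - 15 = (w - 5)*(w^3 - 3*w^2 - w + 3) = (w - 5)*(w - 3)*(w^2 - 1) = (w - 5)*(w - 3)*(w + 1)*(w - 1)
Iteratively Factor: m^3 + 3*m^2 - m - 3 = (m + 3)*(m^2 - 1) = (m - 1)*(m + 3)*(m + 1)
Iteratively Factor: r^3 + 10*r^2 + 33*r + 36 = (r + 4)*(r^2 + 6*r + 9) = (r + 3)*(r + 4)*(r + 3)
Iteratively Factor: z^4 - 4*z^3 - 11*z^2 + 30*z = (z - 2)*(z^3 - 2*z^2 - 15*z) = (z - 2)*(z + 3)*(z^2 - 5*z) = (z - 5)*(z - 2)*(z + 3)*(z)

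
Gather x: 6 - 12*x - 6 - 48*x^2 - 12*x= -48*x^2 - 24*x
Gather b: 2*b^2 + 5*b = 2*b^2 + 5*b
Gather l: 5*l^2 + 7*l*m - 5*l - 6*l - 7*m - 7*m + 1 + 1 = 5*l^2 + l*(7*m - 11) - 14*m + 2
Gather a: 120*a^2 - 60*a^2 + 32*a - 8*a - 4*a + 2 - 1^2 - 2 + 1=60*a^2 + 20*a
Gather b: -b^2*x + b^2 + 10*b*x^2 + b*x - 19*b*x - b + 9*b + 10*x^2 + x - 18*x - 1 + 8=b^2*(1 - x) + b*(10*x^2 - 18*x + 8) + 10*x^2 - 17*x + 7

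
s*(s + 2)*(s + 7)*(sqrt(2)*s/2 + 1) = sqrt(2)*s^4/2 + s^3 + 9*sqrt(2)*s^3/2 + 9*s^2 + 7*sqrt(2)*s^2 + 14*s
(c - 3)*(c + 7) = c^2 + 4*c - 21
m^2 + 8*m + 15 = (m + 3)*(m + 5)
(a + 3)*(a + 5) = a^2 + 8*a + 15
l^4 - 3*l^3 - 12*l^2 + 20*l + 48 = (l - 4)*(l - 3)*(l + 2)^2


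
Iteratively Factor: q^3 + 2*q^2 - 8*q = (q)*(q^2 + 2*q - 8) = q*(q + 4)*(q - 2)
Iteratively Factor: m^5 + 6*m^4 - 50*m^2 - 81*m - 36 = (m + 4)*(m^4 + 2*m^3 - 8*m^2 - 18*m - 9) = (m + 3)*(m + 4)*(m^3 - m^2 - 5*m - 3) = (m - 3)*(m + 3)*(m + 4)*(m^2 + 2*m + 1) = (m - 3)*(m + 1)*(m + 3)*(m + 4)*(m + 1)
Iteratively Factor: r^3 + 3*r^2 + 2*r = (r + 2)*(r^2 + r) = r*(r + 2)*(r + 1)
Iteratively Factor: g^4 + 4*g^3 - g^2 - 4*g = (g - 1)*(g^3 + 5*g^2 + 4*g) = g*(g - 1)*(g^2 + 5*g + 4) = g*(g - 1)*(g + 1)*(g + 4)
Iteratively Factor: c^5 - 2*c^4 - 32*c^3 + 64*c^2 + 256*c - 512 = (c - 2)*(c^4 - 32*c^2 + 256) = (c - 4)*(c - 2)*(c^3 + 4*c^2 - 16*c - 64) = (c - 4)^2*(c - 2)*(c^2 + 8*c + 16) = (c - 4)^2*(c - 2)*(c + 4)*(c + 4)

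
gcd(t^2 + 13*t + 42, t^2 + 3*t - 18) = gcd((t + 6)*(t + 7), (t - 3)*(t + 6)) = t + 6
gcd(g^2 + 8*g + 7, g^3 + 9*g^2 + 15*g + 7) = g^2 + 8*g + 7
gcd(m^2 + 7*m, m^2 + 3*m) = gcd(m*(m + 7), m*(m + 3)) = m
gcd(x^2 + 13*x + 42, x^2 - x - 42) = x + 6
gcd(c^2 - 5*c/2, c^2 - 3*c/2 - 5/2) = c - 5/2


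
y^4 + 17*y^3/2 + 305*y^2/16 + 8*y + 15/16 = (y + 1/4)^2*(y + 3)*(y + 5)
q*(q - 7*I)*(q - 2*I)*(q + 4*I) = q^4 - 5*I*q^3 + 22*q^2 - 56*I*q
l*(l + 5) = l^2 + 5*l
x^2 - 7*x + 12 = (x - 4)*(x - 3)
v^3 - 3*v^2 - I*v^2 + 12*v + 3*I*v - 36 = (v - 3)*(v - 4*I)*(v + 3*I)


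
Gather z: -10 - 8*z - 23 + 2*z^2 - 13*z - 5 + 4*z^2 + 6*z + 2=6*z^2 - 15*z - 36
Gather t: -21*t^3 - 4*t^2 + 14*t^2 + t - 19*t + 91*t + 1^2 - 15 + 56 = -21*t^3 + 10*t^2 + 73*t + 42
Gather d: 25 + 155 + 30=210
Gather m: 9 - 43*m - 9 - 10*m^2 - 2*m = -10*m^2 - 45*m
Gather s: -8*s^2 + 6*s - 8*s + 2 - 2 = -8*s^2 - 2*s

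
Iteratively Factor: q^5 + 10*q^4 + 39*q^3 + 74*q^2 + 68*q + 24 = (q + 2)*(q^4 + 8*q^3 + 23*q^2 + 28*q + 12) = (q + 1)*(q + 2)*(q^3 + 7*q^2 + 16*q + 12) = (q + 1)*(q + 2)^2*(q^2 + 5*q + 6) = (q + 1)*(q + 2)^3*(q + 3)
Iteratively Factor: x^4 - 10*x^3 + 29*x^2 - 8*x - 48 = (x - 4)*(x^3 - 6*x^2 + 5*x + 12) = (x - 4)*(x + 1)*(x^2 - 7*x + 12) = (x - 4)^2*(x + 1)*(x - 3)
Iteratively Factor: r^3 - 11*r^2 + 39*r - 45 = (r - 5)*(r^2 - 6*r + 9) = (r - 5)*(r - 3)*(r - 3)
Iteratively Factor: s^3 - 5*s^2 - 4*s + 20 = (s - 2)*(s^2 - 3*s - 10) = (s - 5)*(s - 2)*(s + 2)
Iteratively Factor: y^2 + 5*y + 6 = (y + 3)*(y + 2)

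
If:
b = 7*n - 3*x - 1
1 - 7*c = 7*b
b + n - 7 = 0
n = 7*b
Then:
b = 7/8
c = -41/56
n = 49/8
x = 41/3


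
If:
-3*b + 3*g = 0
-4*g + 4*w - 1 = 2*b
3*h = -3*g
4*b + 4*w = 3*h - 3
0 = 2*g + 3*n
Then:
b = -4/13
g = -4/13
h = 4/13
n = 8/39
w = -11/52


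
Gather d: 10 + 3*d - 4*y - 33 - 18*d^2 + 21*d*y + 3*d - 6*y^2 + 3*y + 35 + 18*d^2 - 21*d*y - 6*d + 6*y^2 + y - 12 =0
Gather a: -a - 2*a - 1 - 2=-3*a - 3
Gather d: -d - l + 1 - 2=-d - l - 1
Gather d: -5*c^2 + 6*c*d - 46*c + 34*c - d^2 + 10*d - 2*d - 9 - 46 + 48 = -5*c^2 - 12*c - d^2 + d*(6*c + 8) - 7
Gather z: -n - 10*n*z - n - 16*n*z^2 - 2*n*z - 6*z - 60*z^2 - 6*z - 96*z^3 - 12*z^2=-2*n - 96*z^3 + z^2*(-16*n - 72) + z*(-12*n - 12)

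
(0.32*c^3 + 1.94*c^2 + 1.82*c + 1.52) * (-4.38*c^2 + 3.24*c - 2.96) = -1.4016*c^5 - 7.4604*c^4 - 2.6332*c^3 - 6.5032*c^2 - 0.4624*c - 4.4992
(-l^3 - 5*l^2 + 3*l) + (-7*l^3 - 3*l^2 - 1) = -8*l^3 - 8*l^2 + 3*l - 1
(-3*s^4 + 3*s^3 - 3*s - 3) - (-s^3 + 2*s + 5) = -3*s^4 + 4*s^3 - 5*s - 8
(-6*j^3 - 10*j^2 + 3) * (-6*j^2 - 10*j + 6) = 36*j^5 + 120*j^4 + 64*j^3 - 78*j^2 - 30*j + 18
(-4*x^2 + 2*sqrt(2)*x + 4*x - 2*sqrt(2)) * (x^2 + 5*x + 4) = -4*x^4 - 16*x^3 + 2*sqrt(2)*x^3 + 4*x^2 + 8*sqrt(2)*x^2 - 2*sqrt(2)*x + 16*x - 8*sqrt(2)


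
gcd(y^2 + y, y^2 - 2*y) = y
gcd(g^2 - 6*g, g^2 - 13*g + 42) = g - 6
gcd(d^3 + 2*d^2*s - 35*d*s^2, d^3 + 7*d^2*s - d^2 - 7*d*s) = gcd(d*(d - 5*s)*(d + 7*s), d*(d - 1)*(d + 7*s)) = d^2 + 7*d*s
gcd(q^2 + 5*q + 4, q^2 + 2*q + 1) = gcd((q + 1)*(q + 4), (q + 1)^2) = q + 1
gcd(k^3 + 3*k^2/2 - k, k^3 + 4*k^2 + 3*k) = k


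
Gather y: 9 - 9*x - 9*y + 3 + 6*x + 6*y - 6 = -3*x - 3*y + 6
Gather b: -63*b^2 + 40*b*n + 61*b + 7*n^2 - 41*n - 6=-63*b^2 + b*(40*n + 61) + 7*n^2 - 41*n - 6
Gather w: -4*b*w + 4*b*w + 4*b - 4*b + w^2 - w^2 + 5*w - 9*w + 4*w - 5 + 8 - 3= 0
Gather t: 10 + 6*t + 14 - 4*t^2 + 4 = -4*t^2 + 6*t + 28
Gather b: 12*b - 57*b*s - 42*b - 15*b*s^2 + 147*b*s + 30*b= b*(-15*s^2 + 90*s)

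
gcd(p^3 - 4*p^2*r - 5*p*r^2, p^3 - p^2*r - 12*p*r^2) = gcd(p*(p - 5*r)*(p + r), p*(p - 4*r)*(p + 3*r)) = p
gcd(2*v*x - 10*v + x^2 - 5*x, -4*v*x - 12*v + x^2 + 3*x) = 1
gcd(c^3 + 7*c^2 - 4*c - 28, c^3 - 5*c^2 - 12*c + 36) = c - 2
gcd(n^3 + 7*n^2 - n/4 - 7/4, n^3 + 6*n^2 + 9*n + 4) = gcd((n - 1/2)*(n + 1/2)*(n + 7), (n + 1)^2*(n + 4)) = 1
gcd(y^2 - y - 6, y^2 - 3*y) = y - 3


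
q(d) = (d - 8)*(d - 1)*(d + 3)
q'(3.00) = -28.00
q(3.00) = -60.00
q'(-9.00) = 332.00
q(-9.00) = -1020.00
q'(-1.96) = 16.04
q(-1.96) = 30.66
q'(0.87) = -27.17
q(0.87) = 3.59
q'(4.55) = -11.49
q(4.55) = -92.47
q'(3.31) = -25.85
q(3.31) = -68.36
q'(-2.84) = 39.28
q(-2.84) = 6.66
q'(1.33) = -29.65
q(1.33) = -9.53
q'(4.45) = -12.99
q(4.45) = -91.24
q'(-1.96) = 16.04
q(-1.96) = 30.66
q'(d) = (d - 8)*(d - 1) + (d - 8)*(d + 3) + (d - 1)*(d + 3) = 3*d^2 - 12*d - 19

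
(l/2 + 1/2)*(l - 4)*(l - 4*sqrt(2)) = l^3/2 - 2*sqrt(2)*l^2 - 3*l^2/2 - 2*l + 6*sqrt(2)*l + 8*sqrt(2)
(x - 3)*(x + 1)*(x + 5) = x^3 + 3*x^2 - 13*x - 15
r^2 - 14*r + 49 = (r - 7)^2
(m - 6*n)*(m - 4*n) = m^2 - 10*m*n + 24*n^2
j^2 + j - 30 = (j - 5)*(j + 6)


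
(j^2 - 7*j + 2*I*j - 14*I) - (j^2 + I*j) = -7*j + I*j - 14*I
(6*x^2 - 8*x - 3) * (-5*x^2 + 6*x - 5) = -30*x^4 + 76*x^3 - 63*x^2 + 22*x + 15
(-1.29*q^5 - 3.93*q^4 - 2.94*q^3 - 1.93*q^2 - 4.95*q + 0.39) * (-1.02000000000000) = 1.3158*q^5 + 4.0086*q^4 + 2.9988*q^3 + 1.9686*q^2 + 5.049*q - 0.3978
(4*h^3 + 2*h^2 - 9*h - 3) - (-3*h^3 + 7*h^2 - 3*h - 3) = 7*h^3 - 5*h^2 - 6*h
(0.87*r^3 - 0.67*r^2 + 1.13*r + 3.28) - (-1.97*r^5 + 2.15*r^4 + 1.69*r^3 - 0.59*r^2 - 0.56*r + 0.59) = 1.97*r^5 - 2.15*r^4 - 0.82*r^3 - 0.0800000000000001*r^2 + 1.69*r + 2.69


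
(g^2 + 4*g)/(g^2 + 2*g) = (g + 4)/(g + 2)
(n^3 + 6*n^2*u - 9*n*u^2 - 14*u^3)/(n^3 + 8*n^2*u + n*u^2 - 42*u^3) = (n + u)/(n + 3*u)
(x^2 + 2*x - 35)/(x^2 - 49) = (x - 5)/(x - 7)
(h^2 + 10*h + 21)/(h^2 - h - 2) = (h^2 + 10*h + 21)/(h^2 - h - 2)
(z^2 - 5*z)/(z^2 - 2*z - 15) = z/(z + 3)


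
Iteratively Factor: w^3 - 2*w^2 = (w)*(w^2 - 2*w) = w^2*(w - 2)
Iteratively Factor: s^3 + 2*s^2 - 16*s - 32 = (s - 4)*(s^2 + 6*s + 8) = (s - 4)*(s + 4)*(s + 2)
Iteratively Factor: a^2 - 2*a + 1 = (a - 1)*(a - 1)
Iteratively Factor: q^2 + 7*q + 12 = (q + 3)*(q + 4)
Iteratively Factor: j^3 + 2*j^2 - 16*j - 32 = (j - 4)*(j^2 + 6*j + 8) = (j - 4)*(j + 4)*(j + 2)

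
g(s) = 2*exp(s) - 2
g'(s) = 2*exp(s)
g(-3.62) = -1.95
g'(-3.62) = 0.05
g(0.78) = 2.36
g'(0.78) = 4.36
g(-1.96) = -1.72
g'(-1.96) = 0.28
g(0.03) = 0.06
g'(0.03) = 2.06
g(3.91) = 97.80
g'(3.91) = 99.80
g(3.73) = 81.36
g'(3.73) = 83.36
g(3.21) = 47.56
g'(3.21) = 49.56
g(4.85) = 253.48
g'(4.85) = 255.48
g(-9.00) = -2.00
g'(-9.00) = 0.00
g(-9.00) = -2.00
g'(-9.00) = 0.00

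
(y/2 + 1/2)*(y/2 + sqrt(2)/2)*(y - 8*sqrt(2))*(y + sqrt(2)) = y^4/4 - 3*sqrt(2)*y^3/2 + y^3/4 - 15*y^2/2 - 3*sqrt(2)*y^2/2 - 15*y/2 - 4*sqrt(2)*y - 4*sqrt(2)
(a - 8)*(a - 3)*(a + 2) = a^3 - 9*a^2 + 2*a + 48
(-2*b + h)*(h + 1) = -2*b*h - 2*b + h^2 + h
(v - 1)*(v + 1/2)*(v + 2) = v^3 + 3*v^2/2 - 3*v/2 - 1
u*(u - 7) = u^2 - 7*u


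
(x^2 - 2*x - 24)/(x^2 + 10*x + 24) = (x - 6)/(x + 6)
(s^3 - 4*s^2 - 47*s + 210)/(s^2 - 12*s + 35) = (s^2 + s - 42)/(s - 7)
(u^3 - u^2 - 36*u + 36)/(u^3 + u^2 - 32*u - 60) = (u^2 + 5*u - 6)/(u^2 + 7*u + 10)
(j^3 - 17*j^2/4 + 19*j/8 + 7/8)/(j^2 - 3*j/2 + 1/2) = (8*j^2 - 26*j - 7)/(4*(2*j - 1))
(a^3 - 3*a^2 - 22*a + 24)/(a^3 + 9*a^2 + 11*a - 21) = (a^2 - 2*a - 24)/(a^2 + 10*a + 21)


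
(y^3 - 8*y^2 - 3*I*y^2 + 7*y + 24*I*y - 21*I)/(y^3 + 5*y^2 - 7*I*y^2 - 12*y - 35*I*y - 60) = (y^2 - 8*y + 7)/(y^2 + y*(5 - 4*I) - 20*I)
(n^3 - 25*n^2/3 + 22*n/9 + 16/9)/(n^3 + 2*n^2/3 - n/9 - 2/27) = 3*(3*n^2 - 26*n + 16)/(9*n^2 + 3*n - 2)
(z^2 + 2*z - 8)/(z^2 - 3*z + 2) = (z + 4)/(z - 1)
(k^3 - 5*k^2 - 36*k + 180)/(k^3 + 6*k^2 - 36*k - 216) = (k - 5)/(k + 6)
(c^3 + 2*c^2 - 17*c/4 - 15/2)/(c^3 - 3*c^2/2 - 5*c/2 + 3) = (c + 5/2)/(c - 1)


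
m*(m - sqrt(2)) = m^2 - sqrt(2)*m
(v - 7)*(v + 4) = v^2 - 3*v - 28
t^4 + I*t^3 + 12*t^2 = t^2*(t - 3*I)*(t + 4*I)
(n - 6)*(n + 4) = n^2 - 2*n - 24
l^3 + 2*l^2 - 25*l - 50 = (l - 5)*(l + 2)*(l + 5)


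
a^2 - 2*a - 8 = (a - 4)*(a + 2)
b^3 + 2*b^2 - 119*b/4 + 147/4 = (b - 7/2)*(b - 3/2)*(b + 7)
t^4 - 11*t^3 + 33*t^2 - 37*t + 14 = (t - 7)*(t - 2)*(t - 1)^2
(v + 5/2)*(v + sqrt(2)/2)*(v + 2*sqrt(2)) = v^3 + 5*v^2/2 + 5*sqrt(2)*v^2/2 + 2*v + 25*sqrt(2)*v/4 + 5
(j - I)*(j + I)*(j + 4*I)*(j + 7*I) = j^4 + 11*I*j^3 - 27*j^2 + 11*I*j - 28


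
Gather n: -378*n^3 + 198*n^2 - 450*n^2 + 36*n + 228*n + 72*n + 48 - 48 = -378*n^3 - 252*n^2 + 336*n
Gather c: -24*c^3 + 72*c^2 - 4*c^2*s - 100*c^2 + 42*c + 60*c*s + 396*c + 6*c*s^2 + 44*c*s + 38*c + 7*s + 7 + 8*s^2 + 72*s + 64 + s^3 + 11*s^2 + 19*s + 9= -24*c^3 + c^2*(-4*s - 28) + c*(6*s^2 + 104*s + 476) + s^3 + 19*s^2 + 98*s + 80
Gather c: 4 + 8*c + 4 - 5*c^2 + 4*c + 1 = -5*c^2 + 12*c + 9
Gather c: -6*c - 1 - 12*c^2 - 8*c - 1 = -12*c^2 - 14*c - 2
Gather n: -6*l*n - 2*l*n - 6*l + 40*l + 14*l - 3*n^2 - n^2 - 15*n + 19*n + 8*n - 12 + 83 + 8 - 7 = 48*l - 4*n^2 + n*(12 - 8*l) + 72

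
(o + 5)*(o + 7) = o^2 + 12*o + 35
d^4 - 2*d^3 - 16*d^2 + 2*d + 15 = (d - 5)*(d - 1)*(d + 1)*(d + 3)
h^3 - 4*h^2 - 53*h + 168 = (h - 8)*(h - 3)*(h + 7)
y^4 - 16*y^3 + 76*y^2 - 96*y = y*(y - 8)*(y - 6)*(y - 2)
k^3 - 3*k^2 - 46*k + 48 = (k - 8)*(k - 1)*(k + 6)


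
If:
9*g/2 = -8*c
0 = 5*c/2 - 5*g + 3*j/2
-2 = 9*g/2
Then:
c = 1/4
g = -4/9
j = -205/108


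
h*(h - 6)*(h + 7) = h^3 + h^2 - 42*h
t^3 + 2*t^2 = t^2*(t + 2)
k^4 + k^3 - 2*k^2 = k^2*(k - 1)*(k + 2)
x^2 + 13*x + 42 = (x + 6)*(x + 7)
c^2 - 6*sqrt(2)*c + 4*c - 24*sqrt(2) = (c + 4)*(c - 6*sqrt(2))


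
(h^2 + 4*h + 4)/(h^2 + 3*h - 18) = (h^2 + 4*h + 4)/(h^2 + 3*h - 18)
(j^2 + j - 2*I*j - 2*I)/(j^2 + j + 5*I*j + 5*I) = (j - 2*I)/(j + 5*I)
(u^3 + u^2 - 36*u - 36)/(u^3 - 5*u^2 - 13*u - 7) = (u^2 - 36)/(u^2 - 6*u - 7)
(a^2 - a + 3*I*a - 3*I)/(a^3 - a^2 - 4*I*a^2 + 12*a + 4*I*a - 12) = (a + 3*I)/(a^2 - 4*I*a + 12)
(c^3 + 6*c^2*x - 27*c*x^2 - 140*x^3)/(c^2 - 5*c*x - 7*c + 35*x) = (c^2 + 11*c*x + 28*x^2)/(c - 7)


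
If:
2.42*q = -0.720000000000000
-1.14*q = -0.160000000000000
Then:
No Solution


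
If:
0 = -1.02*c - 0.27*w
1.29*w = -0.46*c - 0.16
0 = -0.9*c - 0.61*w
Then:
No Solution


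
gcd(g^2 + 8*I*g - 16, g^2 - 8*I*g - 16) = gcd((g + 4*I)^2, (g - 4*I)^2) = 1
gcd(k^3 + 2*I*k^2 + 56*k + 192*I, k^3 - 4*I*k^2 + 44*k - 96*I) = k^2 - 2*I*k + 48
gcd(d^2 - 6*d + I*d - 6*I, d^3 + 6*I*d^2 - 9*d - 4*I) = d + I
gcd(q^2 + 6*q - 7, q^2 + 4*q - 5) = q - 1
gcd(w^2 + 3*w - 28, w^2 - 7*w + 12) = w - 4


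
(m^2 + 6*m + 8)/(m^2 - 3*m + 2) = (m^2 + 6*m + 8)/(m^2 - 3*m + 2)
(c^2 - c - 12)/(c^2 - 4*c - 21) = (c - 4)/(c - 7)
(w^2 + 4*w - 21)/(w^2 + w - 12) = (w + 7)/(w + 4)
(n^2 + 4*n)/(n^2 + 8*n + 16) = n/(n + 4)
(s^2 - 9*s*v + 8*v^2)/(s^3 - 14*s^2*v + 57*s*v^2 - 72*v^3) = (s - v)/(s^2 - 6*s*v + 9*v^2)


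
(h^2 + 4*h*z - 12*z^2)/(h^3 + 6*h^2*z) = (h - 2*z)/h^2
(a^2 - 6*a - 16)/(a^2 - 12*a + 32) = (a + 2)/(a - 4)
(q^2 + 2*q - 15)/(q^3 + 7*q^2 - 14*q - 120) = (q - 3)/(q^2 + 2*q - 24)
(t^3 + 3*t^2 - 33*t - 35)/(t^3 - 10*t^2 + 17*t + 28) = (t^2 + 2*t - 35)/(t^2 - 11*t + 28)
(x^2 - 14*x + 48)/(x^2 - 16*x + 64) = (x - 6)/(x - 8)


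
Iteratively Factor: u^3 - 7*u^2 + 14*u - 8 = (u - 2)*(u^2 - 5*u + 4) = (u - 2)*(u - 1)*(u - 4)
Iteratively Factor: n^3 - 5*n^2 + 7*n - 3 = (n - 1)*(n^2 - 4*n + 3) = (n - 3)*(n - 1)*(n - 1)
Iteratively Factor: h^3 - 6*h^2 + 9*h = (h - 3)*(h^2 - 3*h) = (h - 3)^2*(h)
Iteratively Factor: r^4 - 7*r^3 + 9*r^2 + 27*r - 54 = (r - 3)*(r^3 - 4*r^2 - 3*r + 18) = (r - 3)^2*(r^2 - r - 6) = (r - 3)^3*(r + 2)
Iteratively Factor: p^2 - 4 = (p + 2)*(p - 2)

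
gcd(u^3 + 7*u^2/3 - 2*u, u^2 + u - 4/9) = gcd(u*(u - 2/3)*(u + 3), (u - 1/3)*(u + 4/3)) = 1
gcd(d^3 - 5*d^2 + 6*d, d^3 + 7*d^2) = d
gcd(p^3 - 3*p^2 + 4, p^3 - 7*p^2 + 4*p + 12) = p^2 - p - 2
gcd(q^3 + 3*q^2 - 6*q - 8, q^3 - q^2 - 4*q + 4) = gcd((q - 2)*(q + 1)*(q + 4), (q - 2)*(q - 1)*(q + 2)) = q - 2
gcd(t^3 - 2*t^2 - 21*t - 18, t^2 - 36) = t - 6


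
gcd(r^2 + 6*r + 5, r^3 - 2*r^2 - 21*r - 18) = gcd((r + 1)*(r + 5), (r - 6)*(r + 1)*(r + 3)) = r + 1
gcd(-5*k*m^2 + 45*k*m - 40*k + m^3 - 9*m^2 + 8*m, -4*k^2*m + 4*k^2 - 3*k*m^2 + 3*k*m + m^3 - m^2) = m - 1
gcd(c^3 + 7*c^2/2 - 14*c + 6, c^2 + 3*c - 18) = c + 6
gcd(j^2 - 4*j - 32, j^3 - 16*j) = j + 4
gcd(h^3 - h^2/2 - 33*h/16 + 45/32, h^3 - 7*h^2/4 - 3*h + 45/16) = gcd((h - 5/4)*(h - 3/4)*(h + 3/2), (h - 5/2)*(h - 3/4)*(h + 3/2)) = h^2 + 3*h/4 - 9/8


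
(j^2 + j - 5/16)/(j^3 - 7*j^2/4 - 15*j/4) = (j - 1/4)/(j*(j - 3))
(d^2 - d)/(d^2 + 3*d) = (d - 1)/(d + 3)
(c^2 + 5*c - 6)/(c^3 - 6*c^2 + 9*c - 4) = (c + 6)/(c^2 - 5*c + 4)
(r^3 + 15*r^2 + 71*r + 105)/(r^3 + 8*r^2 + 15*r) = (r + 7)/r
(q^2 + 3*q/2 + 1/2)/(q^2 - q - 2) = (q + 1/2)/(q - 2)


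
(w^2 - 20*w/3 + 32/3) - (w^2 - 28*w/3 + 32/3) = 8*w/3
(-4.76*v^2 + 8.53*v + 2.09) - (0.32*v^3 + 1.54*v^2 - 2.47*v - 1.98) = -0.32*v^3 - 6.3*v^2 + 11.0*v + 4.07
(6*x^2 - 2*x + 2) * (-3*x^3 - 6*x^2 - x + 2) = -18*x^5 - 30*x^4 + 2*x^2 - 6*x + 4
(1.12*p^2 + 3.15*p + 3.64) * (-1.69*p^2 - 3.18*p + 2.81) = -1.8928*p^4 - 8.8851*p^3 - 13.0214*p^2 - 2.7237*p + 10.2284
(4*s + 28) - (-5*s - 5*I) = 9*s + 28 + 5*I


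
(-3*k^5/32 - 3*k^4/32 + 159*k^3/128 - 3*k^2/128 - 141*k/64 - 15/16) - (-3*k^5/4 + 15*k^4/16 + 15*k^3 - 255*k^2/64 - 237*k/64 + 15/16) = 21*k^5/32 - 33*k^4/32 - 1761*k^3/128 + 507*k^2/128 + 3*k/2 - 15/8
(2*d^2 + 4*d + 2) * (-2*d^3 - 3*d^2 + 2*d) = -4*d^5 - 14*d^4 - 12*d^3 + 2*d^2 + 4*d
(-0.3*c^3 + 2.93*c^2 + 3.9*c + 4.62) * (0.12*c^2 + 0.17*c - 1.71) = -0.036*c^5 + 0.3006*c^4 + 1.4791*c^3 - 3.7929*c^2 - 5.8836*c - 7.9002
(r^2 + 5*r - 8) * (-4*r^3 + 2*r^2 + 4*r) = -4*r^5 - 18*r^4 + 46*r^3 + 4*r^2 - 32*r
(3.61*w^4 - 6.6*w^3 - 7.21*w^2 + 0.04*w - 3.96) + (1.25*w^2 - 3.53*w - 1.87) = 3.61*w^4 - 6.6*w^3 - 5.96*w^2 - 3.49*w - 5.83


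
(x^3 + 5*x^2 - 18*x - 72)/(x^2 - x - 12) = x + 6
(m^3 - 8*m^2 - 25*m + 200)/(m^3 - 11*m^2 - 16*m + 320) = (m - 5)/(m - 8)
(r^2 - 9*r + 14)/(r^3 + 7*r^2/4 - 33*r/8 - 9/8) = 8*(r^2 - 9*r + 14)/(8*r^3 + 14*r^2 - 33*r - 9)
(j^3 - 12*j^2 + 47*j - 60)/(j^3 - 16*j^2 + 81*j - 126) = (j^2 - 9*j + 20)/(j^2 - 13*j + 42)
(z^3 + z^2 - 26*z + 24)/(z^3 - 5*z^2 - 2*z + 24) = (z^2 + 5*z - 6)/(z^2 - z - 6)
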